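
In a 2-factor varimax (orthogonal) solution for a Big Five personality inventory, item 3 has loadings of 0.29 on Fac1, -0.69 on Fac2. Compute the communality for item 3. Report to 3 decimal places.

0.560

h² = 0.29² + (-0.69)² = 0.0841 + 0.4761 = 0.5602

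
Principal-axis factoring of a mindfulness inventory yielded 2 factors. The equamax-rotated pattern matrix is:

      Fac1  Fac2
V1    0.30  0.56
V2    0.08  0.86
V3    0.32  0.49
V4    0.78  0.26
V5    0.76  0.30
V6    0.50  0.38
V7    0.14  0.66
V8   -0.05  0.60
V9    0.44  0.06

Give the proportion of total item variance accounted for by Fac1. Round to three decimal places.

SS loadings for Fac1 = 0.30² + 0.08² + 0.32² + 0.78² + 0.76² + 0.50² + 0.14² + (-0.05)² + 0.44² = 1.8505
Proportion of variance = 1.8505 / 9 = 0.2056.

0.206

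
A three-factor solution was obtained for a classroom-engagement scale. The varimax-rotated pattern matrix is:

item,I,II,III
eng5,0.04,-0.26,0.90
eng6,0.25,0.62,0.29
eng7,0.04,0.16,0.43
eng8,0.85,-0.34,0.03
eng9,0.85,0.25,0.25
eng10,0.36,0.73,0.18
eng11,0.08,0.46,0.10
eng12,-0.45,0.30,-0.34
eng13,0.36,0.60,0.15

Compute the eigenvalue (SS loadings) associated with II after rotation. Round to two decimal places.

1.85

SS loadings for II = (-0.26)² + 0.62² + 0.16² + (-0.34)² + 0.25² + 0.73² + 0.46² + 0.30² + 0.60² = 0.0676 + 0.3844 + 0.0256 + 0.1156 + 0.0625 + 0.5329 + 0.2116 + 0.0900 + 0.3600 = 1.8502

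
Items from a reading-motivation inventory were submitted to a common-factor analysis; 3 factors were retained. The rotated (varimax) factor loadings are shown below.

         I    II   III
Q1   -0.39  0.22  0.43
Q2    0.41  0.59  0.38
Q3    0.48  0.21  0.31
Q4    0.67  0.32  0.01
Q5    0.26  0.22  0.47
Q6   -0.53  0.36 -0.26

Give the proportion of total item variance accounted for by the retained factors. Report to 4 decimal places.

Communalities: 0.3854, 0.6606, 0.3706, 0.5514, 0.3369, 0.4781; Σh² = 2.7830.
Total variance with 6 standardized items is 6, so the solution explains 2.7830/6 = 0.4638.

0.4638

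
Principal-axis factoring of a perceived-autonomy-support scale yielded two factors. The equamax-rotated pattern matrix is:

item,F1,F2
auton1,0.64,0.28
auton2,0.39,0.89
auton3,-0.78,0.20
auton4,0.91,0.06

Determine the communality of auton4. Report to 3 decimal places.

h² = 0.91² + 0.06² = 0.8281 + 0.0036 = 0.8317

0.832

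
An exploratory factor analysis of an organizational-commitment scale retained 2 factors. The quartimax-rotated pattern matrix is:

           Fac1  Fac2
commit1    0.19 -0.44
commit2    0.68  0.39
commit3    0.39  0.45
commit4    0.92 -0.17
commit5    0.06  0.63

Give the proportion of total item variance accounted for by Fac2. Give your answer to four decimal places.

SS loadings for Fac2 = (-0.44)² + 0.39² + 0.45² + (-0.17)² + 0.63² = 0.9740
Proportion of variance = 0.9740 / 5 = 0.1948.

0.1948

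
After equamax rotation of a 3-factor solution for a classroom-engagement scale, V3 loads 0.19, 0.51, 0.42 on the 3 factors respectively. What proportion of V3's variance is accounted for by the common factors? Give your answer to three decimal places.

h² = 0.19² + 0.51² + 0.42² = 0.0361 + 0.2601 + 0.1764 = 0.4726

0.473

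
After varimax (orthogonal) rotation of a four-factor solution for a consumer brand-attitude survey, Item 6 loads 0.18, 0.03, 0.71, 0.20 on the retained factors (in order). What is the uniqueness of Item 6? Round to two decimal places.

h² = 0.18² + 0.03² + 0.71² + 0.20² = 0.0324 + 0.0009 + 0.5041 + 0.0400 = 0.5774
Uniqueness u² = 1 − h² = 1 − 0.5774 = 0.4226

0.42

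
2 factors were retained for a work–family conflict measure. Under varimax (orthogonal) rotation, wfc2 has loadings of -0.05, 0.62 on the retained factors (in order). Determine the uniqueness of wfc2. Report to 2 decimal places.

h² = (-0.05)² + 0.62² = 0.0025 + 0.3844 = 0.3869
Uniqueness u² = 1 − h² = 1 − 0.3869 = 0.6131

0.61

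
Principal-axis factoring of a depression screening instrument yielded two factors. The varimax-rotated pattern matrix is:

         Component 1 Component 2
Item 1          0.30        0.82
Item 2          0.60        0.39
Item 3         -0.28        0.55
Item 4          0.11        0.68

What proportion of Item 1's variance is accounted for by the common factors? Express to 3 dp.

h² = 0.30² + 0.82² = 0.0900 + 0.6724 = 0.7624

0.762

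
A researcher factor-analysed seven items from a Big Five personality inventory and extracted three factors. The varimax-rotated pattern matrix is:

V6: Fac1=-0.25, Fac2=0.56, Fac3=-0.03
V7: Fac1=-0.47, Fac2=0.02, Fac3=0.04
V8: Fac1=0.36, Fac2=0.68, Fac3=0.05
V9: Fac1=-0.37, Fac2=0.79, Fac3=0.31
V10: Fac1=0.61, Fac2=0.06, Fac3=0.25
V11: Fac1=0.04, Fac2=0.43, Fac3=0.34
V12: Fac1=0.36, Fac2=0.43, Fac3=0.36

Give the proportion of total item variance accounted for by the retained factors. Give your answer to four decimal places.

SS loadings by factor: 1.0532, 1.7739, 0.4088; total = 3.2359.
Total variance with 7 standardized items is 7, so the solution explains 3.2359/7 = 0.4623.

0.4623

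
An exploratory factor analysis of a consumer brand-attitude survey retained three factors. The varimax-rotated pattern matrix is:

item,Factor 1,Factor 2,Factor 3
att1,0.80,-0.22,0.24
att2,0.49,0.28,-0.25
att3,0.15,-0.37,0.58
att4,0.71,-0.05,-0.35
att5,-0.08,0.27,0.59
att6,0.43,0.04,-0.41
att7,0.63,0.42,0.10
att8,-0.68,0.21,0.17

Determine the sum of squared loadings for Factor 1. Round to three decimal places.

SS loadings for Factor 1 = 0.80² + 0.49² + 0.15² + 0.71² + (-0.08)² + 0.43² + 0.63² + (-0.68)² = 0.6400 + 0.2401 + 0.0225 + 0.5041 + 0.0064 + 0.1849 + 0.3969 + 0.4624 = 2.4573

2.457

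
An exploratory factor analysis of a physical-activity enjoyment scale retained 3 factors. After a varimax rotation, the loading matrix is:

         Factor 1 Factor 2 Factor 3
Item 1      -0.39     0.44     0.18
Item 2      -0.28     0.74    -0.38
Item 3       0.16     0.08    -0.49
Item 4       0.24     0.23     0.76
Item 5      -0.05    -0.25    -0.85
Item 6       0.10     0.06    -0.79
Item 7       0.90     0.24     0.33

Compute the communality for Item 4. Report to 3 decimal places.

h² = 0.24² + 0.23² + 0.76² = 0.0576 + 0.0529 + 0.5776 = 0.6881

0.688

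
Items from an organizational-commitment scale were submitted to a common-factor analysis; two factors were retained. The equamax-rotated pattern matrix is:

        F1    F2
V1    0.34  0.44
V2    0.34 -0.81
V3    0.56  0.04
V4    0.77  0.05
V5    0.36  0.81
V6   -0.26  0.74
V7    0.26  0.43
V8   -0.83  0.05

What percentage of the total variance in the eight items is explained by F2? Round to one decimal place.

SS loadings for F2 = 0.44² + (-0.81)² + 0.04² + 0.05² + 0.81² + 0.74² + 0.43² + 0.05² = 2.2449
With 8 standardized items, total variance = 8. Proportion = 2.2449/8 = 0.2806 → 28.06%.

28.1%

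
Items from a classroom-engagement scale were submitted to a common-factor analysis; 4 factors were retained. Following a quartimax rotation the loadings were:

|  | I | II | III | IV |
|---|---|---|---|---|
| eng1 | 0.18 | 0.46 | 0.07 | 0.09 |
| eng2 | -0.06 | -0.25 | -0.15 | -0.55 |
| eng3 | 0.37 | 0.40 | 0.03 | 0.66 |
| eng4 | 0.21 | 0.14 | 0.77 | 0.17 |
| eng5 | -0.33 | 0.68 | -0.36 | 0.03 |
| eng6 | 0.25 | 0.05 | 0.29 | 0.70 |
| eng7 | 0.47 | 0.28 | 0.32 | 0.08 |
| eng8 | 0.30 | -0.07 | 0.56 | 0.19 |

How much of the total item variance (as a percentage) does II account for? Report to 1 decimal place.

12.5%

SS loadings for II = 0.46² + (-0.25)² + 0.40² + 0.14² + 0.68² + 0.05² + 0.28² + (-0.07)² = 1.0019
With 8 standardized items, total variance = 8. Proportion = 1.0019/8 = 0.1252 → 12.52%.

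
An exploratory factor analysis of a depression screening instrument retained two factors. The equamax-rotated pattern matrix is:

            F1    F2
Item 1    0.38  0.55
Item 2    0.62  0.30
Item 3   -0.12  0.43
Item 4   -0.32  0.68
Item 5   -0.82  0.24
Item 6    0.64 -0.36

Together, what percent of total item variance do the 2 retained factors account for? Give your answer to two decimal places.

SS loadings by factor: 1.7276, 1.2270; total = 2.9546.
Total variance with 6 standardized items is 6, so the solution explains 2.9546/6 = 0.4924 = 49.24%.

49.24%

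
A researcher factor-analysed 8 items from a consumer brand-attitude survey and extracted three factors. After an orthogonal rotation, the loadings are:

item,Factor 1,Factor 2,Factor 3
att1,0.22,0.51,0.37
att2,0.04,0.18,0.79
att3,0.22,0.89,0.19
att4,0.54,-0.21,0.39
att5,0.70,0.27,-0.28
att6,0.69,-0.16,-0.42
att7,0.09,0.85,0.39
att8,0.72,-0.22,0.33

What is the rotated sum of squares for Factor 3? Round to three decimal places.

SS loadings for Factor 3 = 0.37² + 0.79² + 0.19² + 0.39² + (-0.28)² + (-0.42)² + 0.39² + 0.33² = 0.1369 + 0.6241 + 0.0361 + 0.1521 + 0.0784 + 0.1764 + 0.1521 + 0.1089 = 1.4650

1.465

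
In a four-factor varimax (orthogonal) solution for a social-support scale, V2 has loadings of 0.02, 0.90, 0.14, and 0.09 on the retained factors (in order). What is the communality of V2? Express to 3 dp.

0.838

h² = 0.02² + 0.90² + 0.14² + 0.09² = 0.0004 + 0.8100 + 0.0196 + 0.0081 = 0.8381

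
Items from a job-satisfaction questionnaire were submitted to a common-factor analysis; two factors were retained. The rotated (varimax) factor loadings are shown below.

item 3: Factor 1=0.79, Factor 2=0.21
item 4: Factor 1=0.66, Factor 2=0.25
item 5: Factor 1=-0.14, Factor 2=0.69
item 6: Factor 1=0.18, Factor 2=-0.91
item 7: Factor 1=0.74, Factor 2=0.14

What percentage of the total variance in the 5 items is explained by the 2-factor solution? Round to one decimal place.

Communalities: 0.6682, 0.4981, 0.4957, 0.8605, 0.5672; Σh² = 3.0897.
Total variance with 5 standardized items is 5, so the solution explains 3.0897/5 = 0.6179 = 61.79%.

61.8%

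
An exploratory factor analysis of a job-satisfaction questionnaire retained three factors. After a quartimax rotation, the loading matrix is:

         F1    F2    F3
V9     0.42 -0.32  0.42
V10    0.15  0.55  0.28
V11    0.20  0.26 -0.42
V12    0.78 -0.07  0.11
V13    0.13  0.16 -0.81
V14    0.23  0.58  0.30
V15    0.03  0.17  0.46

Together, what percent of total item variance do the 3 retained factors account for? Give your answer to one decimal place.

SS loadings by factor: 0.9180, 0.8683, 1.4010; total = 3.1873.
Total variance with 7 standardized items is 7, so the solution explains 3.1873/7 = 0.4553 = 45.53%.

45.5%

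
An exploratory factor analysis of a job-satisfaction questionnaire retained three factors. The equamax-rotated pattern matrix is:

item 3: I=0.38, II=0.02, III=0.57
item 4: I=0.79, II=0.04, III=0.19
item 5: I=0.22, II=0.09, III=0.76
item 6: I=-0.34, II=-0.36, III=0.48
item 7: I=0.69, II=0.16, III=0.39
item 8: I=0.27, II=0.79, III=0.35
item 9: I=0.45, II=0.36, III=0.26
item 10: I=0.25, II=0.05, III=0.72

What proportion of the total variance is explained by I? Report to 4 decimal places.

0.2183

SS loadings for I = 0.38² + 0.79² + 0.22² + (-0.34)² + 0.69² + 0.27² + 0.45² + 0.25² = 1.7465
Proportion of variance = 1.7465 / 8 = 0.2183.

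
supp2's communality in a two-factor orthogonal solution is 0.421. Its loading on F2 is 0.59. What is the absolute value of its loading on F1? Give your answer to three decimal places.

0.270

Under orthogonal rotation h² = Σλ², so λ_F1² = h² − (0.3481) = 0.421 − 0.3481 = 0.0729.
|λ| = √0.0729 = 0.2700.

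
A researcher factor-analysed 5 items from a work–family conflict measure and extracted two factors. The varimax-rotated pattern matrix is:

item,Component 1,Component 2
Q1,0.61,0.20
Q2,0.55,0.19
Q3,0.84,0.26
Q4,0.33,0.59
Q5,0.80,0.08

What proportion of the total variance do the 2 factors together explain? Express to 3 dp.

Communalities: 0.4121, 0.3386, 0.7732, 0.4570, 0.6464; Σh² = 2.6273.
Total variance with 5 standardized items is 5, so the solution explains 2.6273/5 = 0.5255.

0.525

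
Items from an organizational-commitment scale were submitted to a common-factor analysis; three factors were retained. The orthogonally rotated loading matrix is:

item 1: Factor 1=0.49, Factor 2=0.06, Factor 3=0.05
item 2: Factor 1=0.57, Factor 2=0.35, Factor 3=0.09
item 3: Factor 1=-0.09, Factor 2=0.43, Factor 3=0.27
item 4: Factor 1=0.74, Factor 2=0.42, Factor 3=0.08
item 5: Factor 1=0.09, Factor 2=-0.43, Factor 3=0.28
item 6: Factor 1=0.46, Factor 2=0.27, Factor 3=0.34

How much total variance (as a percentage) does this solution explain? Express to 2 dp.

Communalities: 0.2462, 0.4555, 0.2659, 0.7304, 0.2714, 0.4001; Σh² = 2.3695.
Total variance with 6 standardized items is 6, so the solution explains 2.3695/6 = 0.3949 = 39.49%.

39.49%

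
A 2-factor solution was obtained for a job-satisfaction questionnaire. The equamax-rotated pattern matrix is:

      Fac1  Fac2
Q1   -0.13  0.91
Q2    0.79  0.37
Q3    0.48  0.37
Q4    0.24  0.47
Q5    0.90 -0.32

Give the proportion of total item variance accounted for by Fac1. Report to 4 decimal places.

SS loadings for Fac1 = (-0.13)² + 0.79² + 0.48² + 0.24² + 0.90² = 1.7390
Proportion of variance = 1.7390 / 5 = 0.3478.

0.3478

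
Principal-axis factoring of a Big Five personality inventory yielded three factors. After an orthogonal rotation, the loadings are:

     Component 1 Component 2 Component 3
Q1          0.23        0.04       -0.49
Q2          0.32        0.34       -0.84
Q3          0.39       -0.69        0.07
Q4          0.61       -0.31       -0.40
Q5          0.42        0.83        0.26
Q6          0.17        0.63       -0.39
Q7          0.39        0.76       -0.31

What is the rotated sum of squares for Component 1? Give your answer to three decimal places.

SS loadings for Component 1 = 0.23² + 0.32² + 0.39² + 0.61² + 0.42² + 0.17² + 0.39² = 0.0529 + 0.1024 + 0.1521 + 0.3721 + 0.1764 + 0.0289 + 0.1521 = 1.0369

1.037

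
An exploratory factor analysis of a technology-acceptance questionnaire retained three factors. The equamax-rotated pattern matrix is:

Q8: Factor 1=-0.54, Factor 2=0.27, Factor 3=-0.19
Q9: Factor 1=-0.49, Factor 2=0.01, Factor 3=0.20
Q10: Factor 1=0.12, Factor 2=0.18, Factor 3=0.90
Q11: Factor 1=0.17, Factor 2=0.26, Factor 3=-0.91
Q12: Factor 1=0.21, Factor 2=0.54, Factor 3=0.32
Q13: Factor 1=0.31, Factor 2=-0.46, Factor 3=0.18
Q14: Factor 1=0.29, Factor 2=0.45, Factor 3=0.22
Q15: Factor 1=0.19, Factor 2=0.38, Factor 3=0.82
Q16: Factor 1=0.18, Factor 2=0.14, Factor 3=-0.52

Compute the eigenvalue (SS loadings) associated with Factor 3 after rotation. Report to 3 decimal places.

SS loadings for Factor 3 = (-0.19)² + 0.20² + 0.90² + (-0.91)² + 0.32² + 0.18² + 0.22² + 0.82² + (-0.52)² = 0.0361 + 0.0400 + 0.8100 + 0.8281 + 0.1024 + 0.0324 + 0.0484 + 0.6724 + 0.2704 = 2.8402

2.840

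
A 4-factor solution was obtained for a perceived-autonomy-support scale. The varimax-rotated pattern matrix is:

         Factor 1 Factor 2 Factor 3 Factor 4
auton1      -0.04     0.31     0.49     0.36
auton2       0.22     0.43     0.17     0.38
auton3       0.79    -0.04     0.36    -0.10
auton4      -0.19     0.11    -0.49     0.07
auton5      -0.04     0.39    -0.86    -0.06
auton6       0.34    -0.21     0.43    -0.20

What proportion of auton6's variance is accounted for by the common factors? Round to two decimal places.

0.38

h² = 0.34² + (-0.21)² + 0.43² + (-0.20)² = 0.1156 + 0.0441 + 0.1849 + 0.0400 = 0.3846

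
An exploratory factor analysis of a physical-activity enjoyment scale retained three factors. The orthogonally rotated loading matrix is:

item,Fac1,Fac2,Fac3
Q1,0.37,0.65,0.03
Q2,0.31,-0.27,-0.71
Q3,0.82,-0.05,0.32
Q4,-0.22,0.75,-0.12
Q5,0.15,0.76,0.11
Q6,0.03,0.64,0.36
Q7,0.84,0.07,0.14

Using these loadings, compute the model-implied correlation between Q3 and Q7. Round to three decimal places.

0.730

r̂ = Σ λ_i·λ_j across factors = (0.82)(0.84) + (-0.05)(0.07) + (0.32)(0.14)
  = +0.6888 -0.0035 +0.0448 = 0.7301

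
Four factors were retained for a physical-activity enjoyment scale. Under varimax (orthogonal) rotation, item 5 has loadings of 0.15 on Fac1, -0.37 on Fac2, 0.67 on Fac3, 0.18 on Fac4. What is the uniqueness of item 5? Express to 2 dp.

0.36

h² = 0.15² + (-0.37)² + 0.67² + 0.18² = 0.0225 + 0.1369 + 0.4489 + 0.0324 = 0.6407
Uniqueness u² = 1 − h² = 1 − 0.6407 = 0.3593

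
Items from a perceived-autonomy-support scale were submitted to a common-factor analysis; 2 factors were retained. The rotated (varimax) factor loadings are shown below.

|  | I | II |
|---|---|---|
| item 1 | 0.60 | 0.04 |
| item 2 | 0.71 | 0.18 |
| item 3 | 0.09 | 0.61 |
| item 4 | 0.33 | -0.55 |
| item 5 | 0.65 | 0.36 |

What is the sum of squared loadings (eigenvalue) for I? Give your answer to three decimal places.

SS loadings for I = 0.60² + 0.71² + 0.09² + 0.33² + 0.65² = 0.3600 + 0.5041 + 0.0081 + 0.1089 + 0.4225 = 1.4036

1.404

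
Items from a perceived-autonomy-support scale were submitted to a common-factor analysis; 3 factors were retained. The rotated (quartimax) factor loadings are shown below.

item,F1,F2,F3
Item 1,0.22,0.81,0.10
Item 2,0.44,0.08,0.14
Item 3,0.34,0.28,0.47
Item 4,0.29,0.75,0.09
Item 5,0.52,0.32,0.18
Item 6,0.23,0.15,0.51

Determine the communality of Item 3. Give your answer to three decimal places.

0.415

h² = 0.34² + 0.28² + 0.47² = 0.1156 + 0.0784 + 0.2209 = 0.4149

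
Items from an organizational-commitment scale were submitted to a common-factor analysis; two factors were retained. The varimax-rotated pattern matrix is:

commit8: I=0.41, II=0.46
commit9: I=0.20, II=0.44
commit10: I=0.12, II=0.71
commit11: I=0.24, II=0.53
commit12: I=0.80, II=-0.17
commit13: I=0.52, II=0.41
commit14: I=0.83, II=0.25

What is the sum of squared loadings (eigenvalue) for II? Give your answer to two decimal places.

1.45

SS loadings for II = 0.46² + 0.44² + 0.71² + 0.53² + (-0.17)² + 0.41² + 0.25² = 0.2116 + 0.1936 + 0.5041 + 0.2809 + 0.0289 + 0.1681 + 0.0625 = 1.4497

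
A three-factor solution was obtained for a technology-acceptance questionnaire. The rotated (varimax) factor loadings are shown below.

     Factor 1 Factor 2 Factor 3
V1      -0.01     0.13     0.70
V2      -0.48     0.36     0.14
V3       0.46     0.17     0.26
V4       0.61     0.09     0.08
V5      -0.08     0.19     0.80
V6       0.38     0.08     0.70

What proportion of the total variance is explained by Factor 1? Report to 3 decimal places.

SS loadings for Factor 1 = (-0.01)² + (-0.48)² + 0.46² + 0.61² + (-0.08)² + 0.38² = 0.9650
Proportion of variance = 0.9650 / 6 = 0.1608.

0.161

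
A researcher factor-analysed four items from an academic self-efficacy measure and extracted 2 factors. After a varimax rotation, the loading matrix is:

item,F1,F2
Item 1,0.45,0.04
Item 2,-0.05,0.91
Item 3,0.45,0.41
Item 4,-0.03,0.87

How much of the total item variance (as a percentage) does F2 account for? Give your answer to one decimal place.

SS loadings for F2 = 0.04² + 0.91² + 0.41² + 0.87² = 1.7547
With 4 standardized items, total variance = 4. Proportion = 1.7547/4 = 0.4387 → 43.87%.

43.9%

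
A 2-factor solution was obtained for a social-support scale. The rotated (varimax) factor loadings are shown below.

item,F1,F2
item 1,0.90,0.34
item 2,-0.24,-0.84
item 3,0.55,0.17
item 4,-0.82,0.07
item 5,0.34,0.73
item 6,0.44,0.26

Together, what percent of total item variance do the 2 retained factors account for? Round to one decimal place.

Communalities: 0.9256, 0.7632, 0.3314, 0.6773, 0.6485, 0.2612; Σh² = 3.6072.
Total variance with 6 standardized items is 6, so the solution explains 3.6072/6 = 0.6012 = 60.12%.

60.1%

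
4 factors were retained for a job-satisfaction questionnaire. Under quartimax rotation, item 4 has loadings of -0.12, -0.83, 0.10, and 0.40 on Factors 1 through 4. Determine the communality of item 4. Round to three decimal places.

0.873

h² = (-0.12)² + (-0.83)² + 0.10² + 0.40² = 0.0144 + 0.6889 + 0.0100 + 0.1600 = 0.8733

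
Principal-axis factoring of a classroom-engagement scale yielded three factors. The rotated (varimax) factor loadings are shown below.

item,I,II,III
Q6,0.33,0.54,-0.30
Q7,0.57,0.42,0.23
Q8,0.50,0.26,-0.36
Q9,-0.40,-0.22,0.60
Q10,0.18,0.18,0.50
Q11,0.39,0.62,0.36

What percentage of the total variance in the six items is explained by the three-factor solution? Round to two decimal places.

SS loadings by factor: 1.0283, 1.0008, 1.0121; total = 3.0412.
Total variance with 6 standardized items is 6, so the solution explains 3.0412/6 = 0.5069 = 50.69%.

50.69%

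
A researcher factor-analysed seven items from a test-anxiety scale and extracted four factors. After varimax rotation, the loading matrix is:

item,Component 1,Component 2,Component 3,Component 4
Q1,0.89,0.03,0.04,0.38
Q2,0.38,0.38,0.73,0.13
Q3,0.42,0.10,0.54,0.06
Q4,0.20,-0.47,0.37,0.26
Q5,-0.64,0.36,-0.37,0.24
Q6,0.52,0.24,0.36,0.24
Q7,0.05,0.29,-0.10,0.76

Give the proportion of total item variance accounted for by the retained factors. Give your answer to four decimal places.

0.6640

SS loadings by factor: 1.8354, 0.6475, 1.2395, 0.9253; total = 4.6477.
Total variance with 7 standardized items is 7, so the solution explains 4.6477/7 = 0.6640.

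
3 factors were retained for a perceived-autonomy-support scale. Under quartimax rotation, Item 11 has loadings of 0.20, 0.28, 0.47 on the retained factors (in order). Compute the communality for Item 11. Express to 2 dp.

0.34

h² = 0.20² + 0.28² + 0.47² = 0.0400 + 0.0784 + 0.2209 = 0.3393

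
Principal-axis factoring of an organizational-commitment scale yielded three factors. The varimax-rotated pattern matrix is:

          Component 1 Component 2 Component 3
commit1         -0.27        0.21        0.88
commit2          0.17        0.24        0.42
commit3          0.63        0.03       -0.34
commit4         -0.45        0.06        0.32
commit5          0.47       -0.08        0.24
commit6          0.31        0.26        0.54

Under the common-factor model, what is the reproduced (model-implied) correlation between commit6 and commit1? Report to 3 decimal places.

0.446

r̂ = Σ λ_i·λ_j across factors = (0.31)(-0.27) + (0.26)(0.21) + (0.54)(0.88)
  = -0.0837 +0.0546 +0.4752 = 0.4461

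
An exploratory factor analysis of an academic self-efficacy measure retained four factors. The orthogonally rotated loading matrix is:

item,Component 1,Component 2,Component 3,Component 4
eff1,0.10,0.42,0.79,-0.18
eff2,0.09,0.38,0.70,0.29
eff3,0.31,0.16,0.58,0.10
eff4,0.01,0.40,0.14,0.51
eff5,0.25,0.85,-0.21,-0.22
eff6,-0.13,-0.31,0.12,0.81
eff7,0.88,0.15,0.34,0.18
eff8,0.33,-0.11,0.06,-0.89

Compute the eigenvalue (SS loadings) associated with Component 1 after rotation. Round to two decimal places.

1.08

SS loadings for Component 1 = 0.10² + 0.09² + 0.31² + 0.01² + 0.25² + (-0.13)² + 0.88² + 0.33² = 0.0100 + 0.0081 + 0.0961 + 0.0001 + 0.0625 + 0.0169 + 0.7744 + 0.1089 = 1.0770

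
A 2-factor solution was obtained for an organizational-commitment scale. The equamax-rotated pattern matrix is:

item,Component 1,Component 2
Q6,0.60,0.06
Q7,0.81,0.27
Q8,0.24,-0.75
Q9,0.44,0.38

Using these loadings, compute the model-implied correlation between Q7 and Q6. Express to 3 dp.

r̂ = Σ λ_i·λ_j across factors = (0.81)(0.60) + (0.27)(0.06)
  = +0.4860 +0.0162 = 0.5022

0.502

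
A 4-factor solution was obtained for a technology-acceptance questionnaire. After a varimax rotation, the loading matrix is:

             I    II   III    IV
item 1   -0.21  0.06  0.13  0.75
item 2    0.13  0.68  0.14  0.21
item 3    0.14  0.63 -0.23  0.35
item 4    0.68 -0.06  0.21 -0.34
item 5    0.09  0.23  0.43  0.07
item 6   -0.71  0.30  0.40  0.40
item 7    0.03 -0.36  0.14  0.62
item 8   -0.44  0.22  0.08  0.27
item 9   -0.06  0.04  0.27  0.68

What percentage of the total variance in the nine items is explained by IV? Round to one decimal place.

21.4%

SS loadings for IV = 0.75² + 0.21² + 0.35² + (-0.34)² + 0.07² + 0.40² + 0.62² + 0.27² + 0.68² = 1.9293
With 9 standardized items, total variance = 9. Proportion = 1.9293/9 = 0.2144 → 21.44%.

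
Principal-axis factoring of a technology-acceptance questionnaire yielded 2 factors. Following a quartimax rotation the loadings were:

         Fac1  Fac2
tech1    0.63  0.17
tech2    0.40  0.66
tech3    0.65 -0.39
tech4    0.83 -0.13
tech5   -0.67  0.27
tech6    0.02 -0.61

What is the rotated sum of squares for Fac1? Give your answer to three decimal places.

SS loadings for Fac1 = 0.63² + 0.40² + 0.65² + 0.83² + (-0.67)² + 0.02² = 0.3969 + 0.1600 + 0.4225 + 0.6889 + 0.4489 + 0.0004 = 2.1176

2.118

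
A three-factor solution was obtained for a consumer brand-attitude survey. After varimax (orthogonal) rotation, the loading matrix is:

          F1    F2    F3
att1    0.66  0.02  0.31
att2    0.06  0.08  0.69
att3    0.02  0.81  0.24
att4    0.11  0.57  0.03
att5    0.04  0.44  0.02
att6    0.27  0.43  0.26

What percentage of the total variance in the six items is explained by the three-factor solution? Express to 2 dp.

43.19%

SS loadings by factor: 0.5262, 1.3663, 0.6987; total = 2.5912.
Total variance with 6 standardized items is 6, so the solution explains 2.5912/6 = 0.4319 = 43.19%.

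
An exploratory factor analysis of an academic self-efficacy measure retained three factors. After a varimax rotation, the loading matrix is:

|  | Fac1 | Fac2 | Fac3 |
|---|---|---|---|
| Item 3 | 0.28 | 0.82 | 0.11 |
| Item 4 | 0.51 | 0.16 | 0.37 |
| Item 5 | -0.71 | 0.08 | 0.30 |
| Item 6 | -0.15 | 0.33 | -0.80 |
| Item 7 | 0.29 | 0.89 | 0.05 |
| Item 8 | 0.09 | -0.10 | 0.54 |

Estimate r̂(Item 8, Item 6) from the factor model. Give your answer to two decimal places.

r̂ = Σ λ_i·λ_j across factors = (0.09)(-0.15) + (-0.10)(0.33) + (0.54)(-0.80)
  = -0.0135 -0.0330 -0.4320 = -0.4785

-0.48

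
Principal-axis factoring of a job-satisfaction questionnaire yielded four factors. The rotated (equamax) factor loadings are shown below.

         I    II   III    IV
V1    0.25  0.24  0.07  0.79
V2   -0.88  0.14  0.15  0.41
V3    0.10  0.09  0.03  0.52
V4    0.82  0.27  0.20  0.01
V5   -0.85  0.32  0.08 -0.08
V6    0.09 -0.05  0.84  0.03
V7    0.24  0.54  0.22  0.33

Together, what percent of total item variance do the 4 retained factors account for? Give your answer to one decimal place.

SS loadings by factor: 2.3075, 0.5547, 0.8287, 1.1789; total = 4.8698.
Total variance with 7 standardized items is 7, so the solution explains 4.8698/7 = 0.6957 = 69.57%.

69.6%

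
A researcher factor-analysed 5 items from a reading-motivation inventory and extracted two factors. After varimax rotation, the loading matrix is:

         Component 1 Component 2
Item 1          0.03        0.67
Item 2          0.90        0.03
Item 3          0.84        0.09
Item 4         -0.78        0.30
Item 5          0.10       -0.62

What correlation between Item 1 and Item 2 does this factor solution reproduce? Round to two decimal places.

r̂ = Σ λ_i·λ_j across factors = (0.03)(0.90) + (0.67)(0.03)
  = +0.0270 +0.0201 = 0.0471

0.05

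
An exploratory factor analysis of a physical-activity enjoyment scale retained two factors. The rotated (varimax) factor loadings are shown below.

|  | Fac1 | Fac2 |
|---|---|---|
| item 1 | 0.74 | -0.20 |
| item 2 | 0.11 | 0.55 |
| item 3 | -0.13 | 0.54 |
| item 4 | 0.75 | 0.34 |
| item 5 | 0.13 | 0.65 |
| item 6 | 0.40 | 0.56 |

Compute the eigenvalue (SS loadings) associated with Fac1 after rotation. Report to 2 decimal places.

1.32

SS loadings for Fac1 = 0.74² + 0.11² + (-0.13)² + 0.75² + 0.13² + 0.40² = 0.5476 + 0.0121 + 0.0169 + 0.5625 + 0.0169 + 0.1600 = 1.3160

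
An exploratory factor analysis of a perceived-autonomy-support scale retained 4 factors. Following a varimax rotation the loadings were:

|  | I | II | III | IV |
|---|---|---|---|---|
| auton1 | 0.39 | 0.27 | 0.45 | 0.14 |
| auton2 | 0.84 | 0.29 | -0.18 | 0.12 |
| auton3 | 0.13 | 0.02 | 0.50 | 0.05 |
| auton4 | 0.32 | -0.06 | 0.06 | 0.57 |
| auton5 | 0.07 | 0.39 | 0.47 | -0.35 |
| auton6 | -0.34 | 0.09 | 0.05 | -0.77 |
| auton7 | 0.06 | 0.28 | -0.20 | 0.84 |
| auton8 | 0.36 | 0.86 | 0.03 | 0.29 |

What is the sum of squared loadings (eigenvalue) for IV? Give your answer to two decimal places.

1.87

SS loadings for IV = 0.14² + 0.12² + 0.05² + 0.57² + (-0.35)² + (-0.77)² + 0.84² + 0.29² = 0.0196 + 0.0144 + 0.0025 + 0.3249 + 0.1225 + 0.5929 + 0.7056 + 0.0841 = 1.8665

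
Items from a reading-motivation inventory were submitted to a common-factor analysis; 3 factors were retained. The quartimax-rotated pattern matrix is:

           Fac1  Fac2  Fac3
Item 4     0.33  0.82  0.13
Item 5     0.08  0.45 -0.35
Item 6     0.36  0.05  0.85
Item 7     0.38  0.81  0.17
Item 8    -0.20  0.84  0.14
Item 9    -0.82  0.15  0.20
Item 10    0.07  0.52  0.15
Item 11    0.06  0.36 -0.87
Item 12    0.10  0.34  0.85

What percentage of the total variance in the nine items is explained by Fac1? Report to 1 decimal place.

SS loadings for Fac1 = 0.33² + 0.08² + 0.36² + 0.38² + (-0.20)² + (-0.82)² + 0.07² + 0.06² + 0.10² = 1.1202
With 9 standardized items, total variance = 9. Proportion = 1.1202/9 = 0.1245 → 12.45%.

12.4%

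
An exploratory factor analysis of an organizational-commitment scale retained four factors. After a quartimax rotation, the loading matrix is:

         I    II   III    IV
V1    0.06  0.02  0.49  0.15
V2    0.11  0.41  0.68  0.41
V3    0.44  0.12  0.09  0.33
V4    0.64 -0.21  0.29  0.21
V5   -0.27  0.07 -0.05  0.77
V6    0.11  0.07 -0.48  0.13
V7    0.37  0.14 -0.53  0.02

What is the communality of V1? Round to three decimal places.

0.267

h² = 0.06² + 0.02² + 0.49² + 0.15² = 0.0036 + 0.0004 + 0.2401 + 0.0225 = 0.2666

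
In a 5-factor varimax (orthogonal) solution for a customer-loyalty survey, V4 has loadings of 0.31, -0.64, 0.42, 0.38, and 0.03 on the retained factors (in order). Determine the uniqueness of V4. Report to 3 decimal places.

h² = 0.31² + (-0.64)² + 0.42² + 0.38² + 0.03² = 0.0961 + 0.4096 + 0.1764 + 0.1444 + 0.0009 = 0.8274
Uniqueness u² = 1 − h² = 1 − 0.8274 = 0.1726

0.173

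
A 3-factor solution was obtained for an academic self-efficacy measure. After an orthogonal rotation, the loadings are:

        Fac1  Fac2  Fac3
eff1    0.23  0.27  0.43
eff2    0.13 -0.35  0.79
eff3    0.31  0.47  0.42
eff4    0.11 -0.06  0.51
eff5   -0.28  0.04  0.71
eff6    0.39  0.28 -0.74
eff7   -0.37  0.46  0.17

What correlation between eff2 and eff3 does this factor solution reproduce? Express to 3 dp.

0.208

r̂ = Σ λ_i·λ_j across factors = (0.13)(0.31) + (-0.35)(0.47) + (0.79)(0.42)
  = +0.0403 -0.1645 +0.3318 = 0.2076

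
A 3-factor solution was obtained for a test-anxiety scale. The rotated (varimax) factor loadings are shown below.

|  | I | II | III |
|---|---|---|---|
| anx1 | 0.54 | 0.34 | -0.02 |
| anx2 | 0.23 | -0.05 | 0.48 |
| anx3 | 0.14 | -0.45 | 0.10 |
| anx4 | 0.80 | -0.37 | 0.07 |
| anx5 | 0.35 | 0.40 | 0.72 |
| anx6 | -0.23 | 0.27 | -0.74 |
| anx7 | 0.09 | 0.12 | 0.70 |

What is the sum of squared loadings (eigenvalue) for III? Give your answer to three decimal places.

1.802

SS loadings for III = (-0.02)² + 0.48² + 0.10² + 0.07² + 0.72² + (-0.74)² + 0.70² = 0.0004 + 0.2304 + 0.0100 + 0.0049 + 0.5184 + 0.5476 + 0.4900 = 1.8017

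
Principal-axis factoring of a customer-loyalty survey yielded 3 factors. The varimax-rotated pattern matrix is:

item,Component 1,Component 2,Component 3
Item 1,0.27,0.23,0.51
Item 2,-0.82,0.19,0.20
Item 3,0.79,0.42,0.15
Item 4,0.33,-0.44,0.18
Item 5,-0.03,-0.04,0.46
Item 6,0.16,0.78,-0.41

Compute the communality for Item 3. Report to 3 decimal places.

h² = 0.79² + 0.42² + 0.15² = 0.6241 + 0.1764 + 0.0225 = 0.8230

0.823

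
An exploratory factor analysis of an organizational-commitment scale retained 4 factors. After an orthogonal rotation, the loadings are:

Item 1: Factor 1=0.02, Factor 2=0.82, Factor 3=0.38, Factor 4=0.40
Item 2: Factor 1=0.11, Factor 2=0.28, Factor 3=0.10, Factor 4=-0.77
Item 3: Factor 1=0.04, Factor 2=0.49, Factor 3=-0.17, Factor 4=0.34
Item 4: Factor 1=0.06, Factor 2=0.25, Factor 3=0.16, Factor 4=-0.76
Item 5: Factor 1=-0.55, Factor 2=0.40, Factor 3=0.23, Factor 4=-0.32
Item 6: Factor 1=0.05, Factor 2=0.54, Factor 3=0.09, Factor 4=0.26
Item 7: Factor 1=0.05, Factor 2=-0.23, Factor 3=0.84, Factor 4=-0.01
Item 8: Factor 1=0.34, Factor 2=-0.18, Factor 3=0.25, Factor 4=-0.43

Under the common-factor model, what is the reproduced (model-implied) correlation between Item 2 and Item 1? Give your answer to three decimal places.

r̂ = Σ λ_i·λ_j across factors = (0.11)(0.02) + (0.28)(0.82) + (0.10)(0.38) + (-0.77)(0.40)
  = +0.0022 +0.2296 +0.0380 -0.3080 = -0.0382

-0.038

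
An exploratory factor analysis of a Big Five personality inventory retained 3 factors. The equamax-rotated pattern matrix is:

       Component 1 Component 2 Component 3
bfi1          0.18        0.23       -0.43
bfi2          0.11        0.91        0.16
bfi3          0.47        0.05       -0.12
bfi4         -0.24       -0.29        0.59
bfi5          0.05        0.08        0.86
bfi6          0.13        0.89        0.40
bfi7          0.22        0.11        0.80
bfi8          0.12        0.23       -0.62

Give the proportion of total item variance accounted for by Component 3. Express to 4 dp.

SS loadings for Component 3 = (-0.43)² + 0.16² + (-0.12)² + 0.59² + 0.86² + 0.40² + 0.80² + (-0.62)² = 2.4970
Proportion of variance = 2.4970 / 8 = 0.3121.

0.3121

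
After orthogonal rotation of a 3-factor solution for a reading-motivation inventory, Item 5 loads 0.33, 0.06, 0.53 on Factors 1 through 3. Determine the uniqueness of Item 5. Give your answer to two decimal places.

0.61

h² = 0.33² + 0.06² + 0.53² = 0.1089 + 0.0036 + 0.2809 = 0.3934
Uniqueness u² = 1 − h² = 1 − 0.3934 = 0.6066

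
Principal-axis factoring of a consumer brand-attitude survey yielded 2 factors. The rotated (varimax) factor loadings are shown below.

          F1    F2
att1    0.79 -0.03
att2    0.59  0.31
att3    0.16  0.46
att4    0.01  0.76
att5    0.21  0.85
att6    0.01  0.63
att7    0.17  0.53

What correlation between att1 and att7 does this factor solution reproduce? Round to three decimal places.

r̂ = Σ λ_i·λ_j across factors = (0.79)(0.17) + (-0.03)(0.53)
  = +0.1343 -0.0159 = 0.1184

0.118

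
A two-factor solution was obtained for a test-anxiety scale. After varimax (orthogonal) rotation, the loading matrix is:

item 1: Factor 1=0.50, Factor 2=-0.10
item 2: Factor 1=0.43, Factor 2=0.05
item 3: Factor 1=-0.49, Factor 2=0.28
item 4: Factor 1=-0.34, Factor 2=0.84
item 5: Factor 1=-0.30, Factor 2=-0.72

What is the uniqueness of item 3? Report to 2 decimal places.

0.68

h² = (-0.49)² + 0.28² = 0.2401 + 0.0784 = 0.3185
Uniqueness u² = 1 − h² = 1 − 0.3185 = 0.6815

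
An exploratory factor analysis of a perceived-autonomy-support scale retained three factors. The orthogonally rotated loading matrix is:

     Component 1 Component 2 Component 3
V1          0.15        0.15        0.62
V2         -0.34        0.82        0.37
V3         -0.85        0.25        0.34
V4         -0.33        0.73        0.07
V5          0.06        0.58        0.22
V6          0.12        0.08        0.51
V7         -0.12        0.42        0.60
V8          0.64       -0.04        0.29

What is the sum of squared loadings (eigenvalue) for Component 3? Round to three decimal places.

1.394

SS loadings for Component 3 = 0.62² + 0.37² + 0.34² + 0.07² + 0.22² + 0.51² + 0.60² + 0.29² = 0.3844 + 0.1369 + 0.1156 + 0.0049 + 0.0484 + 0.2601 + 0.3600 + 0.0841 = 1.3944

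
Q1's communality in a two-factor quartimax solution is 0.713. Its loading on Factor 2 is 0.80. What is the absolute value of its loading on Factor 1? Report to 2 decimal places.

0.27

Under orthogonal rotation h² = Σλ², so λ_Factor 1² = h² − (0.6400) = 0.713 − 0.6400 = 0.0730.
|λ| = √0.0730 = 0.2702.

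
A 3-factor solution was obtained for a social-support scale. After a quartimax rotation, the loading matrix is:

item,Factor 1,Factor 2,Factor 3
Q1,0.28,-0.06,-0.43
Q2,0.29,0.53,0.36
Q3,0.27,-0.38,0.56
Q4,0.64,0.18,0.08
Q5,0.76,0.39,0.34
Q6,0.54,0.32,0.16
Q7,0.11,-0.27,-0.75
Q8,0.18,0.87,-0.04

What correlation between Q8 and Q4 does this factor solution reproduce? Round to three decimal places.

0.269

r̂ = Σ λ_i·λ_j across factors = (0.18)(0.64) + (0.87)(0.18) + (-0.04)(0.08)
  = +0.1152 +0.1566 -0.0032 = 0.2686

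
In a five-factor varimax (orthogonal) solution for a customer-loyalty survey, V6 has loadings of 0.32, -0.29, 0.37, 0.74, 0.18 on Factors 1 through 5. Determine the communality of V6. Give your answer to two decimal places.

0.90

h² = 0.32² + (-0.29)² + 0.37² + 0.74² + 0.18² = 0.1024 + 0.0841 + 0.1369 + 0.5476 + 0.0324 = 0.9034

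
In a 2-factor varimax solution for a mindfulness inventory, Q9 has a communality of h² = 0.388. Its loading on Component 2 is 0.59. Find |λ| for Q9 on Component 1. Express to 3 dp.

Under orthogonal rotation h² = Σλ², so λ_Component 1² = h² − (0.3481) = 0.388 − 0.3481 = 0.0399.
|λ| = √0.0399 = 0.1997.

0.200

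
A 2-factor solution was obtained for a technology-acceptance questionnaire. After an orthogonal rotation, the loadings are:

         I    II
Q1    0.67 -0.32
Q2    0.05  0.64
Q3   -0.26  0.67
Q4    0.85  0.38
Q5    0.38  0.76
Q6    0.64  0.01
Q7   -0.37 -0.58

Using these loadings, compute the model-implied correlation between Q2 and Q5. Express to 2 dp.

0.51

r̂ = Σ λ_i·λ_j across factors = (0.05)(0.38) + (0.64)(0.76)
  = +0.0190 +0.4864 = 0.5054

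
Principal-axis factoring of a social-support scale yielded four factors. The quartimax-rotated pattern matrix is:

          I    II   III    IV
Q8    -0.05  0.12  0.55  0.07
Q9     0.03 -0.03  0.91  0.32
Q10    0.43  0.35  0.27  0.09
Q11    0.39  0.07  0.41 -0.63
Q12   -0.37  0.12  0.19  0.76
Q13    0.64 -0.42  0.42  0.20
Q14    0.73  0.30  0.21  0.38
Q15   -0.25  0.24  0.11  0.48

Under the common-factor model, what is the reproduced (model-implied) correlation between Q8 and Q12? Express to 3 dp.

r̂ = Σ λ_i·λ_j across factors = (-0.05)(-0.37) + (0.12)(0.12) + (0.55)(0.19) + (0.07)(0.76)
  = +0.0185 +0.0144 +0.1045 +0.0532 = 0.1906

0.191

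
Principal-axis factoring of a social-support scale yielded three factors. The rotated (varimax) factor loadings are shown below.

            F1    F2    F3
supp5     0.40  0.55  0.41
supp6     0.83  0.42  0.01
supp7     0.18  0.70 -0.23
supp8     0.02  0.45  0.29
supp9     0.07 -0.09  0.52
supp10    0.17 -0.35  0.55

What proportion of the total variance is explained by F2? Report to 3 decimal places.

SS loadings for F2 = 0.55² + 0.42² + 0.70² + 0.45² + (-0.09)² + (-0.35)² = 1.3020
Proportion of variance = 1.3020 / 6 = 0.2170.

0.217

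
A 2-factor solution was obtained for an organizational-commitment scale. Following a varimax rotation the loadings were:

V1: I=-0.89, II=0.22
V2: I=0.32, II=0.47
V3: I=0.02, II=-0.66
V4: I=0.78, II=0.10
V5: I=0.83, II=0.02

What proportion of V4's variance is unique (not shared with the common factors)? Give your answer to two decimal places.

h² = 0.78² + 0.10² = 0.6084 + 0.0100 = 0.6184
Uniqueness u² = 1 − h² = 1 − 0.6184 = 0.3816

0.38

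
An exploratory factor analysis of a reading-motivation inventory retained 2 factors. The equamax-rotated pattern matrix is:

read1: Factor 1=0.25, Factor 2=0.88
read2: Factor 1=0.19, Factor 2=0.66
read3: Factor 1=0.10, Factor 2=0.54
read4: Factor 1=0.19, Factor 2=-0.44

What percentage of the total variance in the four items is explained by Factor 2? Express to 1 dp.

42.4%

SS loadings for Factor 2 = 0.88² + 0.66² + 0.54² + (-0.44)² = 1.6952
With 4 standardized items, total variance = 4. Proportion = 1.6952/4 = 0.4238 → 42.38%.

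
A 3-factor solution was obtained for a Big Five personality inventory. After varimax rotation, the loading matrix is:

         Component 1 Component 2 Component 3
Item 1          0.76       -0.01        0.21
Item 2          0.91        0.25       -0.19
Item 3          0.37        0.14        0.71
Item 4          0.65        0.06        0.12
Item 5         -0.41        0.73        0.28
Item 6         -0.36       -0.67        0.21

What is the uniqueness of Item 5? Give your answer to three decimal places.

0.221

h² = (-0.41)² + 0.73² + 0.28² = 0.1681 + 0.5329 + 0.0784 = 0.7794
Uniqueness u² = 1 − h² = 1 − 0.7794 = 0.2206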